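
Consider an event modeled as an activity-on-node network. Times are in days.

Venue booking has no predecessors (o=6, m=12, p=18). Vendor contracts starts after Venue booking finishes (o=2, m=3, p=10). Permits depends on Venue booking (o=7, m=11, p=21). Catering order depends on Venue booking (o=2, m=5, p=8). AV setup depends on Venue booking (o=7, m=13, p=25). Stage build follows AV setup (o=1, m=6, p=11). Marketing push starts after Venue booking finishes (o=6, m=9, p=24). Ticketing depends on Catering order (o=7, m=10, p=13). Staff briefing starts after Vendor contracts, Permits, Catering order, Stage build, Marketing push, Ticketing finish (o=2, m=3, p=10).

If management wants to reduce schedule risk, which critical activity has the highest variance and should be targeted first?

te_Venue booking = (6 + 4·12 + 18)/6 = 72/6 = 12; σ²_Venue booking = ((18−6)/6)² = 4.000
te_Vendor contracts = (2 + 4·3 + 10)/6 = 24/6 = 4; σ²_Vendor contracts = ((10−2)/6)² = 1.778
te_Permits = (7 + 4·11 + 21)/6 = 72/6 = 12; σ²_Permits = ((21−7)/6)² = 5.444
te_Catering order = (2 + 4·5 + 8)/6 = 30/6 = 5; σ²_Catering order = ((8−2)/6)² = 1.000
te_AV setup = (7 + 4·13 + 25)/6 = 84/6 = 14; σ²_AV setup = ((25−7)/6)² = 9.000
te_Stage build = (1 + 4·6 + 11)/6 = 36/6 = 6; σ²_Stage build = ((11−1)/6)² = 2.778
te_Marketing push = (6 + 4·9 + 24)/6 = 66/6 = 11; σ²_Marketing push = ((24−6)/6)² = 9.000
te_Ticketing = (7 + 4·10 + 13)/6 = 60/6 = 10; σ²_Ticketing = ((13−7)/6)² = 1.000
te_Staff briefing = (2 + 4·3 + 10)/6 = 24/6 = 4; σ²_Staff briefing = ((10−2)/6)² = 1.778

Forward pass:
ES_Venue booking = 0; EF_Venue booking = 12
ES_Vendor contracts = 12; EF_Vendor contracts = 12+4 = 16
ES_Permits = 12; EF_Permits = 12+12 = 24
ES_Catering order = 12; EF_Catering order = 12+5 = 17
ES_AV setup = 12; EF_AV setup = 12+14 = 26
ES_Stage build = 26; EF_Stage build = 26+6 = 32
ES_Marketing push = 12; EF_Marketing push = 12+11 = 23
ES_Ticketing = 17; EF_Ticketing = 17+10 = 27
ES_Staff briefing = max(EF_Vendor contracts=16, EF_Permits=24, EF_Catering order=17, EF_Stage build=32, EF_Marketing push=23, EF_Ticketing=27) = 32; EF_Staff briefing = 32+4 = 36
Expected project duration μ = 36 days. Critical path: Venue booking → AV setup → Stage build → Staff briefing.

Variances on critical path: σ²_Venue booking=4.000, σ²_AV setup=9.000, σ²_Stage build=2.778, σ²_Staff briefing=1.778.
Largest is σ²_AV setup = 9.000.

AV setup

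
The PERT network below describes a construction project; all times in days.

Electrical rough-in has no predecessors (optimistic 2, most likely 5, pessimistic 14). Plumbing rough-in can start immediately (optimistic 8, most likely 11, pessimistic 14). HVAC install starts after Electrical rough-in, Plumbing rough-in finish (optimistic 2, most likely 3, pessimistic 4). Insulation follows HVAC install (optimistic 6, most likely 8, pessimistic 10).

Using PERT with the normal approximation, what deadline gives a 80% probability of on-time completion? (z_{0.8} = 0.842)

23.1 days

te_Electrical rough-in = (2 + 4·5 + 14)/6 = 36/6 = 6; σ²_Electrical rough-in = ((14−2)/6)² = 4.000
te_Plumbing rough-in = (8 + 4·11 + 14)/6 = 66/6 = 11; σ²_Plumbing rough-in = ((14−8)/6)² = 1.000
te_HVAC install = (2 + 4·3 + 4)/6 = 18/6 = 3; σ²_HVAC install = ((4−2)/6)² = 0.111
te_Insulation = (6 + 4·8 + 10)/6 = 48/6 = 8; σ²_Insulation = ((10−6)/6)² = 0.444

Forward pass:
ES_Electrical rough-in = 0; EF_Electrical rough-in = 6
ES_Plumbing rough-in = 0; EF_Plumbing rough-in = 11
ES_HVAC install = max(EF_Electrical rough-in=6, EF_Plumbing rough-in=11) = 11; EF_HVAC install = 11+3 = 14
ES_Insulation = 14; EF_Insulation = 14+8 = 22
Expected project duration μ = 22 days. Critical path: Plumbing rough-in → HVAC install → Insulation.

Variance along critical path = 1.000 + 0.111 + 0.444 = 1.556; σ = 1.247 days.
D = μ + z·σ = 22 + 0.842·1.247 = 23.1 days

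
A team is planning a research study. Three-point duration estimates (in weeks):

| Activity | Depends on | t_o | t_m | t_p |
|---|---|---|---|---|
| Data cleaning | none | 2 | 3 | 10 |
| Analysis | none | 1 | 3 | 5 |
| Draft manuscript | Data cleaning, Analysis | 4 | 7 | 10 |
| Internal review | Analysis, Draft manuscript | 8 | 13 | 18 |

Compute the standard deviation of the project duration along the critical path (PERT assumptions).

te_Data cleaning = (2 + 4·3 + 10)/6 = 24/6 = 4; σ²_Data cleaning = ((10−2)/6)² = 1.778
te_Analysis = (1 + 4·3 + 5)/6 = 18/6 = 3; σ²_Analysis = ((5−1)/6)² = 0.444
te_Draft manuscript = (4 + 4·7 + 10)/6 = 42/6 = 7; σ²_Draft manuscript = ((10−4)/6)² = 1.000
te_Internal review = (8 + 4·13 + 18)/6 = 78/6 = 13; σ²_Internal review = ((18−8)/6)² = 2.778

Forward pass:
ES_Data cleaning = 0; EF_Data cleaning = 4
ES_Analysis = 0; EF_Analysis = 3
ES_Draft manuscript = max(EF_Data cleaning=4, EF_Analysis=3) = 4; EF_Draft manuscript = 4+7 = 11
ES_Internal review = max(EF_Analysis=3, EF_Draft manuscript=11) = 11; EF_Internal review = 11+13 = 24
Expected project duration μ = 24 weeks. Critical path: Data cleaning → Draft manuscript → Internal review.

Variance along critical path = 1.778 + 1.000 + 2.778 = 5.556
σ = √5.556 = 2.357 weeks

2.36 weeks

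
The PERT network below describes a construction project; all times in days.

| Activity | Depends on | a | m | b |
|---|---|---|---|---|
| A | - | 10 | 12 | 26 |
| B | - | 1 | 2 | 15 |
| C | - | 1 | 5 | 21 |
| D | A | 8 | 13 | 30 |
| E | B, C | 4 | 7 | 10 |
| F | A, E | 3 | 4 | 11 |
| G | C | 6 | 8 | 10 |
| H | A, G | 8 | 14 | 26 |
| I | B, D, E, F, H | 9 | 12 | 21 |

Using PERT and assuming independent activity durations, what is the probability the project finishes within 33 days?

0.022

te_A = (10 + 4·12 + 26)/6 = 84/6 = 14; σ²_A = ((26−10)/6)² = 7.111
te_B = (1 + 4·2 + 15)/6 = 24/6 = 4; σ²_B = ((15−1)/6)² = 5.444
te_C = (1 + 4·5 + 21)/6 = 42/6 = 7; σ²_C = ((21−1)/6)² = 11.111
te_D = (8 + 4·13 + 30)/6 = 90/6 = 15; σ²_D = ((30−8)/6)² = 13.444
te_E = (4 + 4·7 + 10)/6 = 42/6 = 7; σ²_E = ((10−4)/6)² = 1.000
te_F = (3 + 4·4 + 11)/6 = 30/6 = 5; σ²_F = ((11−3)/6)² = 1.778
te_G = (6 + 4·8 + 10)/6 = 48/6 = 8; σ²_G = ((10−6)/6)² = 0.444
te_H = (8 + 4·14 + 26)/6 = 90/6 = 15; σ²_H = ((26−8)/6)² = 9.000
te_I = (9 + 4·12 + 21)/6 = 78/6 = 13; σ²_I = ((21−9)/6)² = 4.000

Forward pass:
ES_A = 0; EF_A = 14
ES_B = 0; EF_B = 4
ES_C = 0; EF_C = 7
ES_D = 14; EF_D = 14+15 = 29
ES_E = max(EF_B=4, EF_C=7) = 7; EF_E = 7+7 = 14
ES_F = max(EF_A=14, EF_E=14) = 14; EF_F = 14+5 = 19
ES_G = 7; EF_G = 7+8 = 15
ES_H = max(EF_A=14, EF_G=15) = 15; EF_H = 15+15 = 30
ES_I = max(EF_B=4, EF_D=29, EF_E=14, EF_F=19, EF_H=30) = 30; EF_I = 30+13 = 43
Expected project duration μ = 43 days. Critical path: C → G → H → I.

Variance along critical path = 11.111 + 0.444 + 9.000 + 4.000 = 24.556; σ = √24.556 = 4.955 days.
Z = (33 − 43) / 4.955 = -2.018
P(T ≤ 33) = Φ(-2.018) ≈ 0.022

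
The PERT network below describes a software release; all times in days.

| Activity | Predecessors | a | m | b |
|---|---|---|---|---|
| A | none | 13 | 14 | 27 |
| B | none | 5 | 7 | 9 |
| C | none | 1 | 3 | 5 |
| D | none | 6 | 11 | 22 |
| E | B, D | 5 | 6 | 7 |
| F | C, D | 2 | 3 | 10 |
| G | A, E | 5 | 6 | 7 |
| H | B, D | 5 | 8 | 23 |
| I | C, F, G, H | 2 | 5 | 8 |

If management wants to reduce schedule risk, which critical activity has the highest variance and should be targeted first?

te_A = (13 + 4·14 + 27)/6 = 96/6 = 16; σ²_A = ((27−13)/6)² = 5.444
te_B = (5 + 4·7 + 9)/6 = 42/6 = 7; σ²_B = ((9−5)/6)² = 0.444
te_C = (1 + 4·3 + 5)/6 = 18/6 = 3; σ²_C = ((5−1)/6)² = 0.444
te_D = (6 + 4·11 + 22)/6 = 72/6 = 12; σ²_D = ((22−6)/6)² = 7.111
te_E = (5 + 4·6 + 7)/6 = 36/6 = 6; σ²_E = ((7−5)/6)² = 0.111
te_F = (2 + 4·3 + 10)/6 = 24/6 = 4; σ²_F = ((10−2)/6)² = 1.778
te_G = (5 + 4·6 + 7)/6 = 36/6 = 6; σ²_G = ((7−5)/6)² = 0.111
te_H = (5 + 4·8 + 23)/6 = 60/6 = 10; σ²_H = ((23−5)/6)² = 9.000
te_I = (2 + 4·5 + 8)/6 = 30/6 = 5; σ²_I = ((8−2)/6)² = 1.000

Forward pass:
ES_A = 0; EF_A = 16
ES_B = 0; EF_B = 7
ES_C = 0; EF_C = 3
ES_D = 0; EF_D = 12
ES_E = max(EF_B=7, EF_D=12) = 12; EF_E = 12+6 = 18
ES_F = max(EF_C=3, EF_D=12) = 12; EF_F = 12+4 = 16
ES_G = max(EF_A=16, EF_E=18) = 18; EF_G = 18+6 = 24
ES_H = max(EF_B=7, EF_D=12) = 12; EF_H = 12+10 = 22
ES_I = max(EF_C=3, EF_F=16, EF_G=24, EF_H=22) = 24; EF_I = 24+5 = 29
Expected project duration μ = 29 days. Critical path: D → E → G → I.

Variances on critical path: σ²_D=7.111, σ²_E=0.111, σ²_G=0.111, σ²_I=1.000.
Largest is σ²_D = 7.111.

D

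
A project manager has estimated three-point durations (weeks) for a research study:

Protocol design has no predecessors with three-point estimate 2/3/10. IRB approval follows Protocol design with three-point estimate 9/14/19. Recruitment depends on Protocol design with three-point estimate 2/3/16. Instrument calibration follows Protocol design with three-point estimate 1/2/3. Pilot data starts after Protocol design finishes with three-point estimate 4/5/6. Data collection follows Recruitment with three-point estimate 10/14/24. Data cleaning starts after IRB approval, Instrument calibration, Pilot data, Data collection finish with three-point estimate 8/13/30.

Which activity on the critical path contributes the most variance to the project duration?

Data cleaning

te_Protocol design = (2 + 4·3 + 10)/6 = 24/6 = 4; σ²_Protocol design = ((10−2)/6)² = 1.778
te_IRB approval = (9 + 4·14 + 19)/6 = 84/6 = 14; σ²_IRB approval = ((19−9)/6)² = 2.778
te_Recruitment = (2 + 4·3 + 16)/6 = 30/6 = 5; σ²_Recruitment = ((16−2)/6)² = 5.444
te_Instrument calibration = (1 + 4·2 + 3)/6 = 12/6 = 2; σ²_Instrument calibration = ((3−1)/6)² = 0.111
te_Pilot data = (4 + 4·5 + 6)/6 = 30/6 = 5; σ²_Pilot data = ((6−4)/6)² = 0.111
te_Data collection = (10 + 4·14 + 24)/6 = 90/6 = 15; σ²_Data collection = ((24−10)/6)² = 5.444
te_Data cleaning = (8 + 4·13 + 30)/6 = 90/6 = 15; σ²_Data cleaning = ((30−8)/6)² = 13.444

Forward pass:
ES_Protocol design = 0; EF_Protocol design = 4
ES_IRB approval = 4; EF_IRB approval = 4+14 = 18
ES_Recruitment = 4; EF_Recruitment = 4+5 = 9
ES_Instrument calibration = 4; EF_Instrument calibration = 4+2 = 6
ES_Pilot data = 4; EF_Pilot data = 4+5 = 9
ES_Data collection = 9; EF_Data collection = 9+15 = 24
ES_Data cleaning = max(EF_IRB approval=18, EF_Instrument calibration=6, EF_Pilot data=9, EF_Data collection=24) = 24; EF_Data cleaning = 24+15 = 39
Expected project duration μ = 39 weeks. Critical path: Protocol design → Recruitment → Data collection → Data cleaning.

Variances on critical path: σ²_Protocol design=1.778, σ²_Recruitment=5.444, σ²_Data collection=5.444, σ²_Data cleaning=13.444.
Largest is σ²_Data cleaning = 13.444.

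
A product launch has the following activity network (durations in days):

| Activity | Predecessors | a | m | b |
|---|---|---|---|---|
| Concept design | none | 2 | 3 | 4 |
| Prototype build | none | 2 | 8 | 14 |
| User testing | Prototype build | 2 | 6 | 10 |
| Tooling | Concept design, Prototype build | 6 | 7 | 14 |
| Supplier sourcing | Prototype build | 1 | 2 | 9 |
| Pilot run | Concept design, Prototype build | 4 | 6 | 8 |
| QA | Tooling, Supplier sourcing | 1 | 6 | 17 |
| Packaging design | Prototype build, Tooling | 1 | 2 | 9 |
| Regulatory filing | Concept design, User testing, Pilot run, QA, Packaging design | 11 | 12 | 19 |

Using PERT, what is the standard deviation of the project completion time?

te_Concept design = (2 + 4·3 + 4)/6 = 18/6 = 3; σ²_Concept design = ((4−2)/6)² = 0.111
te_Prototype build = (2 + 4·8 + 14)/6 = 48/6 = 8; σ²_Prototype build = ((14−2)/6)² = 4.000
te_User testing = (2 + 4·6 + 10)/6 = 36/6 = 6; σ²_User testing = ((10−2)/6)² = 1.778
te_Tooling = (6 + 4·7 + 14)/6 = 48/6 = 8; σ²_Tooling = ((14−6)/6)² = 1.778
te_Supplier sourcing = (1 + 4·2 + 9)/6 = 18/6 = 3; σ²_Supplier sourcing = ((9−1)/6)² = 1.778
te_Pilot run = (4 + 4·6 + 8)/6 = 36/6 = 6; σ²_Pilot run = ((8−4)/6)² = 0.444
te_QA = (1 + 4·6 + 17)/6 = 42/6 = 7; σ²_QA = ((17−1)/6)² = 7.111
te_Packaging design = (1 + 4·2 + 9)/6 = 18/6 = 3; σ²_Packaging design = ((9−1)/6)² = 1.778
te_Regulatory filing = (11 + 4·12 + 19)/6 = 78/6 = 13; σ²_Regulatory filing = ((19−11)/6)² = 1.778

Forward pass:
ES_Concept design = 0; EF_Concept design = 3
ES_Prototype build = 0; EF_Prototype build = 8
ES_User testing = 8; EF_User testing = 8+6 = 14
ES_Tooling = max(EF_Concept design=3, EF_Prototype build=8) = 8; EF_Tooling = 8+8 = 16
ES_Supplier sourcing = 8; EF_Supplier sourcing = 8+3 = 11
ES_Pilot run = max(EF_Concept design=3, EF_Prototype build=8) = 8; EF_Pilot run = 8+6 = 14
ES_QA = max(EF_Tooling=16, EF_Supplier sourcing=11) = 16; EF_QA = 16+7 = 23
ES_Packaging design = max(EF_Prototype build=8, EF_Tooling=16) = 16; EF_Packaging design = 16+3 = 19
ES_Regulatory filing = max(EF_Concept design=3, EF_User testing=14, EF_Pilot run=14, EF_QA=23, EF_Packaging design=19) = 23; EF_Regulatory filing = 23+13 = 36
Expected project duration μ = 36 days. Critical path: Prototype build → Tooling → QA → Regulatory filing.

Variance along critical path = 4.000 + 1.778 + 7.111 + 1.778 = 14.667
σ = √14.667 = 3.830 days

3.83 days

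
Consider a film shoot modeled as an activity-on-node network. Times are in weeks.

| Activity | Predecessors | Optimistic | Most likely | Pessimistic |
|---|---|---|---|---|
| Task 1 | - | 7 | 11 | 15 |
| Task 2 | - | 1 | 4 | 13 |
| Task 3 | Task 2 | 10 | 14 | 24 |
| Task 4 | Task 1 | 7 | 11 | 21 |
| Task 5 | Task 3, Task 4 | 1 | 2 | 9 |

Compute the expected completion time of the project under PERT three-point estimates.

te_Task 1 = (7 + 4·11 + 15)/6 = 66/6 = 11
te_Task 2 = (1 + 4·4 + 13)/6 = 30/6 = 5
te_Task 3 = (10 + 4·14 + 24)/6 = 90/6 = 15
te_Task 4 = (7 + 4·11 + 21)/6 = 72/6 = 12
te_Task 5 = (1 + 4·2 + 9)/6 = 18/6 = 3

Forward pass:
ES_Task 1 = 0; EF_Task 1 = 11
ES_Task 2 = 0; EF_Task 2 = 5
ES_Task 3 = 5; EF_Task 3 = 5+15 = 20
ES_Task 4 = 11; EF_Task 4 = 11+12 = 23
ES_Task 5 = max(EF_Task 3=20, EF_Task 4=23) = 23; EF_Task 5 = 23+3 = 26
Expected project duration μ = 26 weeks. Critical path: Task 1 → Task 4 → Task 5.

26 weeks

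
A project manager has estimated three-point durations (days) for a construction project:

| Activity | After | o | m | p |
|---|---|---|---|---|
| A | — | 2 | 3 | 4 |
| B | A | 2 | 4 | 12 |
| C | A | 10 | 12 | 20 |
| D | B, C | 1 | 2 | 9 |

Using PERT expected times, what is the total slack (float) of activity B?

8 days

te_A = (2 + 4·3 + 4)/6 = 18/6 = 3
te_B = (2 + 4·4 + 12)/6 = 30/6 = 5
te_C = (10 + 4·12 + 20)/6 = 78/6 = 13
te_D = (1 + 4·2 + 9)/6 = 18/6 = 3

Forward pass:
ES_A = 0; EF_A = 3
ES_B = 3; EF_B = 3+5 = 8
ES_C = 3; EF_C = 3+13 = 16
ES_D = max(EF_B=8, EF_C=16) = 16; EF_D = 16+3 = 19
Expected project duration μ = 19 days. Critical path: A → C → D.

Backward pass:
LF_D = 19; LS_D = 19−3 = 16
LF_C = LS_D = 16; LS_C = 16−13 = 3
LF_B = LS_D = 16; LS_B = 16−5 = 11
LF_A = min(LS_B=11, LS_C=3) = 3; LS_A = 3−3 = 0
Slack_B = LS_B − ES_B = 11 − 3 = 8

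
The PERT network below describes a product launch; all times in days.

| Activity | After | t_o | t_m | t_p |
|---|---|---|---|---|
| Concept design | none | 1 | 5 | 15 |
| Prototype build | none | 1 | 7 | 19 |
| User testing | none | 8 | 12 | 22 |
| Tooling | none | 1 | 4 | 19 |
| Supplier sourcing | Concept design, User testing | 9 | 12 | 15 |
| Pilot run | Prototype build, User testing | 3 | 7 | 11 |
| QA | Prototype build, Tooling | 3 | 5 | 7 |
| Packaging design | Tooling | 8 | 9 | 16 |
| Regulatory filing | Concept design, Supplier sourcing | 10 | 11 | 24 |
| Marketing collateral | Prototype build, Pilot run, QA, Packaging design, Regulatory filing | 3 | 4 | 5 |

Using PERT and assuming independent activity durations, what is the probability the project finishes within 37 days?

0.074

te_Concept design = (1 + 4·5 + 15)/6 = 36/6 = 6; σ²_Concept design = ((15−1)/6)² = 5.444
te_Prototype build = (1 + 4·7 + 19)/6 = 48/6 = 8; σ²_Prototype build = ((19−1)/6)² = 9.000
te_User testing = (8 + 4·12 + 22)/6 = 78/6 = 13; σ²_User testing = ((22−8)/6)² = 5.444
te_Tooling = (1 + 4·4 + 19)/6 = 36/6 = 6; σ²_Tooling = ((19−1)/6)² = 9.000
te_Supplier sourcing = (9 + 4·12 + 15)/6 = 72/6 = 12; σ²_Supplier sourcing = ((15−9)/6)² = 1.000
te_Pilot run = (3 + 4·7 + 11)/6 = 42/6 = 7; σ²_Pilot run = ((11−3)/6)² = 1.778
te_QA = (3 + 4·5 + 7)/6 = 30/6 = 5; σ²_QA = ((7−3)/6)² = 0.444
te_Packaging design = (8 + 4·9 + 16)/6 = 60/6 = 10; σ²_Packaging design = ((16−8)/6)² = 1.778
te_Regulatory filing = (10 + 4·11 + 24)/6 = 78/6 = 13; σ²_Regulatory filing = ((24−10)/6)² = 5.444
te_Marketing collateral = (3 + 4·4 + 5)/6 = 24/6 = 4; σ²_Marketing collateral = ((5−3)/6)² = 0.111

Forward pass:
ES_Concept design = 0; EF_Concept design = 6
ES_Prototype build = 0; EF_Prototype build = 8
ES_User testing = 0; EF_User testing = 13
ES_Tooling = 0; EF_Tooling = 6
ES_Supplier sourcing = max(EF_Concept design=6, EF_User testing=13) = 13; EF_Supplier sourcing = 13+12 = 25
ES_Pilot run = max(EF_Prototype build=8, EF_User testing=13) = 13; EF_Pilot run = 13+7 = 20
ES_QA = max(EF_Prototype build=8, EF_Tooling=6) = 8; EF_QA = 8+5 = 13
ES_Packaging design = 6; EF_Packaging design = 6+10 = 16
ES_Regulatory filing = max(EF_Concept design=6, EF_Supplier sourcing=25) = 25; EF_Regulatory filing = 25+13 = 38
ES_Marketing collateral = max(EF_Prototype build=8, EF_Pilot run=20, EF_QA=13, EF_Packaging design=16, EF_Regulatory filing=38) = 38; EF_Marketing collateral = 38+4 = 42
Expected project duration μ = 42 days. Critical path: User testing → Supplier sourcing → Regulatory filing → Marketing collateral.

Variance along critical path = 5.444 + 1.000 + 5.444 + 0.111 = 12.000; σ = √12.000 = 3.464 days.
Z = (37 − 42) / 3.464 = -1.443
P(T ≤ 37) = Φ(-1.443) ≈ 0.074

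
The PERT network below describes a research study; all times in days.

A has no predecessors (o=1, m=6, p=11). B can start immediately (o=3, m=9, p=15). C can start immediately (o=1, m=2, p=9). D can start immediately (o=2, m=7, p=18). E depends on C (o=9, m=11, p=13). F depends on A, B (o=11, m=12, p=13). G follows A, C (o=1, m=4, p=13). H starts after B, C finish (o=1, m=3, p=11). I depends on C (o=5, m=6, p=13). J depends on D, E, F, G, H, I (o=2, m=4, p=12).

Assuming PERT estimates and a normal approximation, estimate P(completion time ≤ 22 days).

te_A = (1 + 4·6 + 11)/6 = 36/6 = 6; σ²_A = ((11−1)/6)² = 2.778
te_B = (3 + 4·9 + 15)/6 = 54/6 = 9; σ²_B = ((15−3)/6)² = 4.000
te_C = (1 + 4·2 + 9)/6 = 18/6 = 3; σ²_C = ((9−1)/6)² = 1.778
te_D = (2 + 4·7 + 18)/6 = 48/6 = 8; σ²_D = ((18−2)/6)² = 7.111
te_E = (9 + 4·11 + 13)/6 = 66/6 = 11; σ²_E = ((13−9)/6)² = 0.444
te_F = (11 + 4·12 + 13)/6 = 72/6 = 12; σ²_F = ((13−11)/6)² = 0.111
te_G = (1 + 4·4 + 13)/6 = 30/6 = 5; σ²_G = ((13−1)/6)² = 4.000
te_H = (1 + 4·3 + 11)/6 = 24/6 = 4; σ²_H = ((11−1)/6)² = 2.778
te_I = (5 + 4·6 + 13)/6 = 42/6 = 7; σ²_I = ((13−5)/6)² = 1.778
te_J = (2 + 4·4 + 12)/6 = 30/6 = 5; σ²_J = ((12−2)/6)² = 2.778

Forward pass:
ES_A = 0; EF_A = 6
ES_B = 0; EF_B = 9
ES_C = 0; EF_C = 3
ES_D = 0; EF_D = 8
ES_E = 3; EF_E = 3+11 = 14
ES_F = max(EF_A=6, EF_B=9) = 9; EF_F = 9+12 = 21
ES_G = max(EF_A=6, EF_C=3) = 6; EF_G = 6+5 = 11
ES_H = max(EF_B=9, EF_C=3) = 9; EF_H = 9+4 = 13
ES_I = 3; EF_I = 3+7 = 10
ES_J = max(EF_D=8, EF_E=14, EF_F=21, EF_G=11, EF_H=13, EF_I=10) = 21; EF_J = 21+5 = 26
Expected project duration μ = 26 days. Critical path: B → F → J.

Variance along critical path = 4.000 + 0.111 + 2.778 = 6.889; σ = √6.889 = 2.625 days.
Z = (22 − 26) / 2.625 = -1.524
P(T ≤ 22) = Φ(-1.524) ≈ 0.064

0.064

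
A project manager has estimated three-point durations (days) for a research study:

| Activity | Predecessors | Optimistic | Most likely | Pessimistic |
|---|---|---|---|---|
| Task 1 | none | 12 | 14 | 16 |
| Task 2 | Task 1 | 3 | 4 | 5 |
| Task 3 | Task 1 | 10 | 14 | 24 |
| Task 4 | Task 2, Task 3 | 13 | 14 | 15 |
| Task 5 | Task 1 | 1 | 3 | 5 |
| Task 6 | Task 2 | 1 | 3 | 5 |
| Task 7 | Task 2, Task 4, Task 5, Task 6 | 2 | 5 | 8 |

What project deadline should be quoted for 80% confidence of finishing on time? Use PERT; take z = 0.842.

te_Task 1 = (12 + 4·14 + 16)/6 = 84/6 = 14; σ²_Task 1 = ((16−12)/6)² = 0.444
te_Task 2 = (3 + 4·4 + 5)/6 = 24/6 = 4; σ²_Task 2 = ((5−3)/6)² = 0.111
te_Task 3 = (10 + 4·14 + 24)/6 = 90/6 = 15; σ²_Task 3 = ((24−10)/6)² = 5.444
te_Task 4 = (13 + 4·14 + 15)/6 = 84/6 = 14; σ²_Task 4 = ((15−13)/6)² = 0.111
te_Task 5 = (1 + 4·3 + 5)/6 = 18/6 = 3; σ²_Task 5 = ((5−1)/6)² = 0.444
te_Task 6 = (1 + 4·3 + 5)/6 = 18/6 = 3; σ²_Task 6 = ((5−1)/6)² = 0.444
te_Task 7 = (2 + 4·5 + 8)/6 = 30/6 = 5; σ²_Task 7 = ((8−2)/6)² = 1.000

Forward pass:
ES_Task 1 = 0; EF_Task 1 = 14
ES_Task 2 = 14; EF_Task 2 = 14+4 = 18
ES_Task 3 = 14; EF_Task 3 = 14+15 = 29
ES_Task 4 = max(EF_Task 2=18, EF_Task 3=29) = 29; EF_Task 4 = 29+14 = 43
ES_Task 5 = 14; EF_Task 5 = 14+3 = 17
ES_Task 6 = 18; EF_Task 6 = 18+3 = 21
ES_Task 7 = max(EF_Task 2=18, EF_Task 4=43, EF_Task 5=17, EF_Task 6=21) = 43; EF_Task 7 = 43+5 = 48
Expected project duration μ = 48 days. Critical path: Task 1 → Task 3 → Task 4 → Task 7.

Variance along critical path = 0.444 + 5.444 + 0.111 + 1.000 = 7.000; σ = 2.646 days.
D = μ + z·σ = 48 + 0.842·2.646 = 50.2 days

50.2 days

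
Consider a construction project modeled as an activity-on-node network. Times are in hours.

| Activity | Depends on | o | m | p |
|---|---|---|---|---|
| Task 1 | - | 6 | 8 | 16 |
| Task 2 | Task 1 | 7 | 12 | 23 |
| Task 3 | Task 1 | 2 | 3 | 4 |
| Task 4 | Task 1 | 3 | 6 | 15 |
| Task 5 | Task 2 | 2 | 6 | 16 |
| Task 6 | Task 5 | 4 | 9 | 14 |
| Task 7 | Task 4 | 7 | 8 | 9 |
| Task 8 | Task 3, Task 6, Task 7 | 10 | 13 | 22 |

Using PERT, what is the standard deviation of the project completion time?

te_Task 1 = (6 + 4·8 + 16)/6 = 54/6 = 9; σ²_Task 1 = ((16−6)/6)² = 2.778
te_Task 2 = (7 + 4·12 + 23)/6 = 78/6 = 13; σ²_Task 2 = ((23−7)/6)² = 7.111
te_Task 3 = (2 + 4·3 + 4)/6 = 18/6 = 3; σ²_Task 3 = ((4−2)/6)² = 0.111
te_Task 4 = (3 + 4·6 + 15)/6 = 42/6 = 7; σ²_Task 4 = ((15−3)/6)² = 4.000
te_Task 5 = (2 + 4·6 + 16)/6 = 42/6 = 7; σ²_Task 5 = ((16−2)/6)² = 5.444
te_Task 6 = (4 + 4·9 + 14)/6 = 54/6 = 9; σ²_Task 6 = ((14−4)/6)² = 2.778
te_Task 7 = (7 + 4·8 + 9)/6 = 48/6 = 8; σ²_Task 7 = ((9−7)/6)² = 0.111
te_Task 8 = (10 + 4·13 + 22)/6 = 84/6 = 14; σ²_Task 8 = ((22−10)/6)² = 4.000

Forward pass:
ES_Task 1 = 0; EF_Task 1 = 9
ES_Task 2 = 9; EF_Task 2 = 9+13 = 22
ES_Task 3 = 9; EF_Task 3 = 9+3 = 12
ES_Task 4 = 9; EF_Task 4 = 9+7 = 16
ES_Task 5 = 22; EF_Task 5 = 22+7 = 29
ES_Task 6 = 29; EF_Task 6 = 29+9 = 38
ES_Task 7 = 16; EF_Task 7 = 16+8 = 24
ES_Task 8 = max(EF_Task 3=12, EF_Task 6=38, EF_Task 7=24) = 38; EF_Task 8 = 38+14 = 52
Expected project duration μ = 52 hours. Critical path: Task 1 → Task 2 → Task 5 → Task 6 → Task 8.

Variance along critical path = 2.778 + 7.111 + 5.444 + 2.778 + 4.000 = 22.111
σ = √22.111 = 4.702 hours

4.70 hours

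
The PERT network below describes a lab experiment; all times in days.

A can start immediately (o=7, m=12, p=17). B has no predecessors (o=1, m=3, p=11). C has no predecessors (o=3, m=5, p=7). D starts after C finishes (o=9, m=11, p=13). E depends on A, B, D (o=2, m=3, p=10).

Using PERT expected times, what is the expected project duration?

te_A = (7 + 4·12 + 17)/6 = 72/6 = 12
te_B = (1 + 4·3 + 11)/6 = 24/6 = 4
te_C = (3 + 4·5 + 7)/6 = 30/6 = 5
te_D = (9 + 4·11 + 13)/6 = 66/6 = 11
te_E = (2 + 4·3 + 10)/6 = 24/6 = 4

Forward pass:
ES_A = 0; EF_A = 12
ES_B = 0; EF_B = 4
ES_C = 0; EF_C = 5
ES_D = 5; EF_D = 5+11 = 16
ES_E = max(EF_A=12, EF_B=4, EF_D=16) = 16; EF_E = 16+4 = 20
Expected project duration μ = 20 days. Critical path: C → D → E.

20 days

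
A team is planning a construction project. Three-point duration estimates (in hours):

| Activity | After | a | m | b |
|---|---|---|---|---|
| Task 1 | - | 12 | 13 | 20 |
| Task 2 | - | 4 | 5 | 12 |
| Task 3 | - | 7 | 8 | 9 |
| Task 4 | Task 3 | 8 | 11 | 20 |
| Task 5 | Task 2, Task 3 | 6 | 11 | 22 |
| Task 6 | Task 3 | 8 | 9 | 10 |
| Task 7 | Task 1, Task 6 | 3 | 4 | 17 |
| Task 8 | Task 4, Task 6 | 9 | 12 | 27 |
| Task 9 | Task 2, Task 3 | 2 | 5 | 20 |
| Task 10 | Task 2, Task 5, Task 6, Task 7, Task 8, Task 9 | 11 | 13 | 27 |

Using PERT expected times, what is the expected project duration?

te_Task 1 = (12 + 4·13 + 20)/6 = 84/6 = 14
te_Task 2 = (4 + 4·5 + 12)/6 = 36/6 = 6
te_Task 3 = (7 + 4·8 + 9)/6 = 48/6 = 8
te_Task 4 = (8 + 4·11 + 20)/6 = 72/6 = 12
te_Task 5 = (6 + 4·11 + 22)/6 = 72/6 = 12
te_Task 6 = (8 + 4·9 + 10)/6 = 54/6 = 9
te_Task 7 = (3 + 4·4 + 17)/6 = 36/6 = 6
te_Task 8 = (9 + 4·12 + 27)/6 = 84/6 = 14
te_Task 9 = (2 + 4·5 + 20)/6 = 42/6 = 7
te_Task 10 = (11 + 4·13 + 27)/6 = 90/6 = 15

Forward pass:
ES_Task 1 = 0; EF_Task 1 = 14
ES_Task 2 = 0; EF_Task 2 = 6
ES_Task 3 = 0; EF_Task 3 = 8
ES_Task 4 = 8; EF_Task 4 = 8+12 = 20
ES_Task 5 = max(EF_Task 2=6, EF_Task 3=8) = 8; EF_Task 5 = 8+12 = 20
ES_Task 6 = 8; EF_Task 6 = 8+9 = 17
ES_Task 7 = max(EF_Task 1=14, EF_Task 6=17) = 17; EF_Task 7 = 17+6 = 23
ES_Task 8 = max(EF_Task 4=20, EF_Task 6=17) = 20; EF_Task 8 = 20+14 = 34
ES_Task 9 = max(EF_Task 2=6, EF_Task 3=8) = 8; EF_Task 9 = 8+7 = 15
ES_Task 10 = max(EF_Task 2=6, EF_Task 5=20, EF_Task 6=17, EF_Task 7=23, EF_Task 8=34, EF_Task 9=15) = 34; EF_Task 10 = 34+15 = 49
Expected project duration μ = 49 hours. Critical path: Task 3 → Task 4 → Task 8 → Task 10.

49 hours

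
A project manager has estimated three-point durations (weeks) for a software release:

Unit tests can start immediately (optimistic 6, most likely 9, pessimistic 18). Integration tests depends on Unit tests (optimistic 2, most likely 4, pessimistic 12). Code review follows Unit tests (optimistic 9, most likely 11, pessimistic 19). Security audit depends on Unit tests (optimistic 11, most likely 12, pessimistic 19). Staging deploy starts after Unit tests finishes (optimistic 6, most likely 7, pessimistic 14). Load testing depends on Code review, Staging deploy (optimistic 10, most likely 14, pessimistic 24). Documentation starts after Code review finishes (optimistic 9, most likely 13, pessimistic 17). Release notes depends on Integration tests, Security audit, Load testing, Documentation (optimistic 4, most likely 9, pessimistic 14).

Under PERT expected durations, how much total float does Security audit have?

14 weeks

te_Unit tests = (6 + 4·9 + 18)/6 = 60/6 = 10
te_Integration tests = (2 + 4·4 + 12)/6 = 30/6 = 5
te_Code review = (9 + 4·11 + 19)/6 = 72/6 = 12
te_Security audit = (11 + 4·12 + 19)/6 = 78/6 = 13
te_Staging deploy = (6 + 4·7 + 14)/6 = 48/6 = 8
te_Load testing = (10 + 4·14 + 24)/6 = 90/6 = 15
te_Documentation = (9 + 4·13 + 17)/6 = 78/6 = 13
te_Release notes = (4 + 4·9 + 14)/6 = 54/6 = 9

Forward pass:
ES_Unit tests = 0; EF_Unit tests = 10
ES_Integration tests = 10; EF_Integration tests = 10+5 = 15
ES_Code review = 10; EF_Code review = 10+12 = 22
ES_Security audit = 10; EF_Security audit = 10+13 = 23
ES_Staging deploy = 10; EF_Staging deploy = 10+8 = 18
ES_Load testing = max(EF_Code review=22, EF_Staging deploy=18) = 22; EF_Load testing = 22+15 = 37
ES_Documentation = 22; EF_Documentation = 22+13 = 35
ES_Release notes = max(EF_Integration tests=15, EF_Security audit=23, EF_Load testing=37, EF_Documentation=35) = 37; EF_Release notes = 37+9 = 46
Expected project duration μ = 46 weeks. Critical path: Unit tests → Code review → Load testing → Release notes.

Backward pass:
LF_Release notes = 46; LS_Release notes = 46−9 = 37
LF_Documentation = LS_Release notes = 37; LS_Documentation = 37−13 = 24
LF_Load testing = LS_Release notes = 37; LS_Load testing = 37−15 = 22
LF_Staging deploy = LS_Load testing = 22; LS_Staging deploy = 22−8 = 14
LF_Security audit = LS_Release notes = 37; LS_Security audit = 37−13 = 24
LF_Code review = min(LS_Load testing=22, LS_Documentation=24) = 22; LS_Code review = 22−12 = 10
LF_Integration tests = LS_Release notes = 37; LS_Integration tests = 37−5 = 32
LF_Unit tests = min(LS_Integration tests=32, LS_Code review=10, LS_Security audit=24, LS_Staging deploy=14) = 10; LS_Unit tests = 10−10 = 0
Slack_Security audit = LS_Security audit − ES_Security audit = 24 − 10 = 14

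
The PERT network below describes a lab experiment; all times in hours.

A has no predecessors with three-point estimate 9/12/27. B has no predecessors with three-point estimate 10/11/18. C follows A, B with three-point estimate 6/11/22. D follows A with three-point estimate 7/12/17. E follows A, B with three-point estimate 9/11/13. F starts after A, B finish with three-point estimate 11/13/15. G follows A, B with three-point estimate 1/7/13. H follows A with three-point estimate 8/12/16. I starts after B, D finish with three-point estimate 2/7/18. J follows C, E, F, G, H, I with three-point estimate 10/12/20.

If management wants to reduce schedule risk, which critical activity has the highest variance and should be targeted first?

A

te_A = (9 + 4·12 + 27)/6 = 84/6 = 14; σ²_A = ((27−9)/6)² = 9.000
te_B = (10 + 4·11 + 18)/6 = 72/6 = 12; σ²_B = ((18−10)/6)² = 1.778
te_C = (6 + 4·11 + 22)/6 = 72/6 = 12; σ²_C = ((22−6)/6)² = 7.111
te_D = (7 + 4·12 + 17)/6 = 72/6 = 12; σ²_D = ((17−7)/6)² = 2.778
te_E = (9 + 4·11 + 13)/6 = 66/6 = 11; σ²_E = ((13−9)/6)² = 0.444
te_F = (11 + 4·13 + 15)/6 = 78/6 = 13; σ²_F = ((15−11)/6)² = 0.444
te_G = (1 + 4·7 + 13)/6 = 42/6 = 7; σ²_G = ((13−1)/6)² = 4.000
te_H = (8 + 4·12 + 16)/6 = 72/6 = 12; σ²_H = ((16−8)/6)² = 1.778
te_I = (2 + 4·7 + 18)/6 = 48/6 = 8; σ²_I = ((18−2)/6)² = 7.111
te_J = (10 + 4·12 + 20)/6 = 78/6 = 13; σ²_J = ((20−10)/6)² = 2.778

Forward pass:
ES_A = 0; EF_A = 14
ES_B = 0; EF_B = 12
ES_C = max(EF_A=14, EF_B=12) = 14; EF_C = 14+12 = 26
ES_D = 14; EF_D = 14+12 = 26
ES_E = max(EF_A=14, EF_B=12) = 14; EF_E = 14+11 = 25
ES_F = max(EF_A=14, EF_B=12) = 14; EF_F = 14+13 = 27
ES_G = max(EF_A=14, EF_B=12) = 14; EF_G = 14+7 = 21
ES_H = 14; EF_H = 14+12 = 26
ES_I = max(EF_B=12, EF_D=26) = 26; EF_I = 26+8 = 34
ES_J = max(EF_C=26, EF_E=25, EF_F=27, EF_G=21, EF_H=26, EF_I=34) = 34; EF_J = 34+13 = 47
Expected project duration μ = 47 hours. Critical path: A → D → I → J.

Variances on critical path: σ²_A=9.000, σ²_D=2.778, σ²_I=7.111, σ²_J=2.778.
Largest is σ²_A = 9.000.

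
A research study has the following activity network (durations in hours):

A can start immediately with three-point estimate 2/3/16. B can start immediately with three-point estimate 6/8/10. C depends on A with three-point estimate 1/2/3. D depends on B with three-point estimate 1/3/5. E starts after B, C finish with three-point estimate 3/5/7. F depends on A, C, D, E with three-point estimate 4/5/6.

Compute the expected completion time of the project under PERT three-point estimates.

18 hours

te_A = (2 + 4·3 + 16)/6 = 30/6 = 5
te_B = (6 + 4·8 + 10)/6 = 48/6 = 8
te_C = (1 + 4·2 + 3)/6 = 12/6 = 2
te_D = (1 + 4·3 + 5)/6 = 18/6 = 3
te_E = (3 + 4·5 + 7)/6 = 30/6 = 5
te_F = (4 + 4·5 + 6)/6 = 30/6 = 5

Forward pass:
ES_A = 0; EF_A = 5
ES_B = 0; EF_B = 8
ES_C = 5; EF_C = 5+2 = 7
ES_D = 8; EF_D = 8+3 = 11
ES_E = max(EF_B=8, EF_C=7) = 8; EF_E = 8+5 = 13
ES_F = max(EF_A=5, EF_C=7, EF_D=11, EF_E=13) = 13; EF_F = 13+5 = 18
Expected project duration μ = 18 hours. Critical path: B → E → F.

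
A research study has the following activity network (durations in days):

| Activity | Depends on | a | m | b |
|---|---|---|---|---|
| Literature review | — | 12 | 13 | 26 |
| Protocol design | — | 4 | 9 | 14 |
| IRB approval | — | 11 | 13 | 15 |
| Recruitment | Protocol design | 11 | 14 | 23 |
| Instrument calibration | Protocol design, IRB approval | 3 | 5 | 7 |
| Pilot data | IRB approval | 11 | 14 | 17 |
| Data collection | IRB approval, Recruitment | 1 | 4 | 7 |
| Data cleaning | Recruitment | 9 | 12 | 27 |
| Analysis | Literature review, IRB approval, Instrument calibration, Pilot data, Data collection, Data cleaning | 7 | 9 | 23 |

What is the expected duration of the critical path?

te_Literature review = (12 + 4·13 + 26)/6 = 90/6 = 15
te_Protocol design = (4 + 4·9 + 14)/6 = 54/6 = 9
te_IRB approval = (11 + 4·13 + 15)/6 = 78/6 = 13
te_Recruitment = (11 + 4·14 + 23)/6 = 90/6 = 15
te_Instrument calibration = (3 + 4·5 + 7)/6 = 30/6 = 5
te_Pilot data = (11 + 4·14 + 17)/6 = 84/6 = 14
te_Data collection = (1 + 4·4 + 7)/6 = 24/6 = 4
te_Data cleaning = (9 + 4·12 + 27)/6 = 84/6 = 14
te_Analysis = (7 + 4·9 + 23)/6 = 66/6 = 11

Forward pass:
ES_Literature review = 0; EF_Literature review = 15
ES_Protocol design = 0; EF_Protocol design = 9
ES_IRB approval = 0; EF_IRB approval = 13
ES_Recruitment = 9; EF_Recruitment = 9+15 = 24
ES_Instrument calibration = max(EF_Protocol design=9, EF_IRB approval=13) = 13; EF_Instrument calibration = 13+5 = 18
ES_Pilot data = 13; EF_Pilot data = 13+14 = 27
ES_Data collection = max(EF_IRB approval=13, EF_Recruitment=24) = 24; EF_Data collection = 24+4 = 28
ES_Data cleaning = 24; EF_Data cleaning = 24+14 = 38
ES_Analysis = max(EF_Literature review=15, EF_IRB approval=13, EF_Instrument calibration=18, EF_Pilot data=27, EF_Data collection=28, EF_Data cleaning=38) = 38; EF_Analysis = 38+11 = 49
Expected project duration μ = 49 days. Critical path: Protocol design → Recruitment → Data cleaning → Analysis.

49 days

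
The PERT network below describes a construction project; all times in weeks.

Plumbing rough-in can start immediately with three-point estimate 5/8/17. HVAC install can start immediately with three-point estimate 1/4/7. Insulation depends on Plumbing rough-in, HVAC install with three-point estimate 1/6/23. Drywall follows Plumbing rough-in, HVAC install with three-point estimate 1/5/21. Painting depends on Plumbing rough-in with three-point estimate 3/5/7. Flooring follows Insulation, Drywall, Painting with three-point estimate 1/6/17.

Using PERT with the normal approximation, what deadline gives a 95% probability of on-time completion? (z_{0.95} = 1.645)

te_Plumbing rough-in = (5 + 4·8 + 17)/6 = 54/6 = 9; σ²_Plumbing rough-in = ((17−5)/6)² = 4.000
te_HVAC install = (1 + 4·4 + 7)/6 = 24/6 = 4; σ²_HVAC install = ((7−1)/6)² = 1.000
te_Insulation = (1 + 4·6 + 23)/6 = 48/6 = 8; σ²_Insulation = ((23−1)/6)² = 13.444
te_Drywall = (1 + 4·5 + 21)/6 = 42/6 = 7; σ²_Drywall = ((21−1)/6)² = 11.111
te_Painting = (3 + 4·5 + 7)/6 = 30/6 = 5; σ²_Painting = ((7−3)/6)² = 0.444
te_Flooring = (1 + 4·6 + 17)/6 = 42/6 = 7; σ²_Flooring = ((17−1)/6)² = 7.111

Forward pass:
ES_Plumbing rough-in = 0; EF_Plumbing rough-in = 9
ES_HVAC install = 0; EF_HVAC install = 4
ES_Insulation = max(EF_Plumbing rough-in=9, EF_HVAC install=4) = 9; EF_Insulation = 9+8 = 17
ES_Drywall = max(EF_Plumbing rough-in=9, EF_HVAC install=4) = 9; EF_Drywall = 9+7 = 16
ES_Painting = 9; EF_Painting = 9+5 = 14
ES_Flooring = max(EF_Insulation=17, EF_Drywall=16, EF_Painting=14) = 17; EF_Flooring = 17+7 = 24
Expected project duration μ = 24 weeks. Critical path: Plumbing rough-in → Insulation → Flooring.

Variance along critical path = 4.000 + 13.444 + 7.111 = 24.556; σ = 4.955 weeks.
D = μ + z·σ = 24 + 1.645·4.955 = 32.2 weeks

32.2 weeks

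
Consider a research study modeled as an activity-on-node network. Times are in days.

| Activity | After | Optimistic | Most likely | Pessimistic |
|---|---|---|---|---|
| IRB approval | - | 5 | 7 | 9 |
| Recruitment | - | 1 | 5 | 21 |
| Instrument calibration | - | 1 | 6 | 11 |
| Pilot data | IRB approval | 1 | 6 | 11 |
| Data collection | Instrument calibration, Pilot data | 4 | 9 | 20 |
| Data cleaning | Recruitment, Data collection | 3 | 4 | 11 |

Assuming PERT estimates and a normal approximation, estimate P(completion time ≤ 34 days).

te_IRB approval = (5 + 4·7 + 9)/6 = 42/6 = 7; σ²_IRB approval = ((9−5)/6)² = 0.444
te_Recruitment = (1 + 4·5 + 21)/6 = 42/6 = 7; σ²_Recruitment = ((21−1)/6)² = 11.111
te_Instrument calibration = (1 + 4·6 + 11)/6 = 36/6 = 6; σ²_Instrument calibration = ((11−1)/6)² = 2.778
te_Pilot data = (1 + 4·6 + 11)/6 = 36/6 = 6; σ²_Pilot data = ((11−1)/6)² = 2.778
te_Data collection = (4 + 4·9 + 20)/6 = 60/6 = 10; σ²_Data collection = ((20−4)/6)² = 7.111
te_Data cleaning = (3 + 4·4 + 11)/6 = 30/6 = 5; σ²_Data cleaning = ((11−3)/6)² = 1.778

Forward pass:
ES_IRB approval = 0; EF_IRB approval = 7
ES_Recruitment = 0; EF_Recruitment = 7
ES_Instrument calibration = 0; EF_Instrument calibration = 6
ES_Pilot data = 7; EF_Pilot data = 7+6 = 13
ES_Data collection = max(EF_Instrument calibration=6, EF_Pilot data=13) = 13; EF_Data collection = 13+10 = 23
ES_Data cleaning = max(EF_Recruitment=7, EF_Data collection=23) = 23; EF_Data cleaning = 23+5 = 28
Expected project duration μ = 28 days. Critical path: IRB approval → Pilot data → Data collection → Data cleaning.

Variance along critical path = 0.444 + 2.778 + 7.111 + 1.778 = 12.111; σ = √12.111 = 3.480 days.
Z = (34 − 28) / 3.480 = 1.724
P(T ≤ 34) = Φ(1.724) ≈ 0.958

0.958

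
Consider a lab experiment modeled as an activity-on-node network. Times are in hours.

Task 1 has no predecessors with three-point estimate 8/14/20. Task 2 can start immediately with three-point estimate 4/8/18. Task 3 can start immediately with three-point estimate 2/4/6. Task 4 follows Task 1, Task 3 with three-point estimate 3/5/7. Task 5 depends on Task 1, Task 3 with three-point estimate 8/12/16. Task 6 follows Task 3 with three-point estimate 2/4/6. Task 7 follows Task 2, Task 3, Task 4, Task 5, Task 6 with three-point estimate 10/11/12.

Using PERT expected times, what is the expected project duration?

37 hours

te_Task 1 = (8 + 4·14 + 20)/6 = 84/6 = 14
te_Task 2 = (4 + 4·8 + 18)/6 = 54/6 = 9
te_Task 3 = (2 + 4·4 + 6)/6 = 24/6 = 4
te_Task 4 = (3 + 4·5 + 7)/6 = 30/6 = 5
te_Task 5 = (8 + 4·12 + 16)/6 = 72/6 = 12
te_Task 6 = (2 + 4·4 + 6)/6 = 24/6 = 4
te_Task 7 = (10 + 4·11 + 12)/6 = 66/6 = 11

Forward pass:
ES_Task 1 = 0; EF_Task 1 = 14
ES_Task 2 = 0; EF_Task 2 = 9
ES_Task 3 = 0; EF_Task 3 = 4
ES_Task 4 = max(EF_Task 1=14, EF_Task 3=4) = 14; EF_Task 4 = 14+5 = 19
ES_Task 5 = max(EF_Task 1=14, EF_Task 3=4) = 14; EF_Task 5 = 14+12 = 26
ES_Task 6 = 4; EF_Task 6 = 4+4 = 8
ES_Task 7 = max(EF_Task 2=9, EF_Task 3=4, EF_Task 4=19, EF_Task 5=26, EF_Task 6=8) = 26; EF_Task 7 = 26+11 = 37
Expected project duration μ = 37 hours. Critical path: Task 1 → Task 5 → Task 7.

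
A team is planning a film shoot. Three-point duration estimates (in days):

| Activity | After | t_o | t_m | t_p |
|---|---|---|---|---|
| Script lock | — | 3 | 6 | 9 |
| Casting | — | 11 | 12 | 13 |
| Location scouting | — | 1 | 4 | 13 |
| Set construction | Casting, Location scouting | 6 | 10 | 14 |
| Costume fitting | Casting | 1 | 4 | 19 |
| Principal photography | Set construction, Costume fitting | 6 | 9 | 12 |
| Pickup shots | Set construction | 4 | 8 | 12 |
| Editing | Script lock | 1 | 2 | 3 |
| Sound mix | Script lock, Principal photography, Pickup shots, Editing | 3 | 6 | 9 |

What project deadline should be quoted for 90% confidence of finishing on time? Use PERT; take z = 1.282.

te_Script lock = (3 + 4·6 + 9)/6 = 36/6 = 6; σ²_Script lock = ((9−3)/6)² = 1.000
te_Casting = (11 + 4·12 + 13)/6 = 72/6 = 12; σ²_Casting = ((13−11)/6)² = 0.111
te_Location scouting = (1 + 4·4 + 13)/6 = 30/6 = 5; σ²_Location scouting = ((13−1)/6)² = 4.000
te_Set construction = (6 + 4·10 + 14)/6 = 60/6 = 10; σ²_Set construction = ((14−6)/6)² = 1.778
te_Costume fitting = (1 + 4·4 + 19)/6 = 36/6 = 6; σ²_Costume fitting = ((19−1)/6)² = 9.000
te_Principal photography = (6 + 4·9 + 12)/6 = 54/6 = 9; σ²_Principal photography = ((12−6)/6)² = 1.000
te_Pickup shots = (4 + 4·8 + 12)/6 = 48/6 = 8; σ²_Pickup shots = ((12−4)/6)² = 1.778
te_Editing = (1 + 4·2 + 3)/6 = 12/6 = 2; σ²_Editing = ((3−1)/6)² = 0.111
te_Sound mix = (3 + 4·6 + 9)/6 = 36/6 = 6; σ²_Sound mix = ((9−3)/6)² = 1.000

Forward pass:
ES_Script lock = 0; EF_Script lock = 6
ES_Casting = 0; EF_Casting = 12
ES_Location scouting = 0; EF_Location scouting = 5
ES_Set construction = max(EF_Casting=12, EF_Location scouting=5) = 12; EF_Set construction = 12+10 = 22
ES_Costume fitting = 12; EF_Costume fitting = 12+6 = 18
ES_Principal photography = max(EF_Set construction=22, EF_Costume fitting=18) = 22; EF_Principal photography = 22+9 = 31
ES_Pickup shots = 22; EF_Pickup shots = 22+8 = 30
ES_Editing = 6; EF_Editing = 6+2 = 8
ES_Sound mix = max(EF_Script lock=6, EF_Principal photography=31, EF_Pickup shots=30, EF_Editing=8) = 31; EF_Sound mix = 31+6 = 37
Expected project duration μ = 37 days. Critical path: Casting → Set construction → Principal photography → Sound mix.

Variance along critical path = 0.111 + 1.778 + 1.000 + 1.000 = 3.889; σ = 1.972 days.
D = μ + z·σ = 37 + 1.282·1.972 = 39.5 days

39.5 days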